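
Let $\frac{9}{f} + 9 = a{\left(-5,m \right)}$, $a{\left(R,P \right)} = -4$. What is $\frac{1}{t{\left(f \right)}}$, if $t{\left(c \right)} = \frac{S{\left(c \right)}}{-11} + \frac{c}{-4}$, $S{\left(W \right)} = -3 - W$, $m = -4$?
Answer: $\frac{572}{219} \approx 2.6119$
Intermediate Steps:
$f = - \frac{9}{13}$ ($f = \frac{9}{-9 - 4} = \frac{9}{-13} = 9 \left(- \frac{1}{13}\right) = - \frac{9}{13} \approx -0.69231$)
$t{\left(c \right)} = \frac{3}{11} - \frac{7 c}{44}$ ($t{\left(c \right)} = \frac{-3 - c}{-11} + \frac{c}{-4} = \left(-3 - c\right) \left(- \frac{1}{11}\right) + c \left(- \frac{1}{4}\right) = \left(\frac{3}{11} + \frac{c}{11}\right) - \frac{c}{4} = \frac{3}{11} - \frac{7 c}{44}$)
$\frac{1}{t{\left(f \right)}} = \frac{1}{\frac{3}{11} - - \frac{63}{572}} = \frac{1}{\frac{3}{11} + \frac{63}{572}} = \frac{1}{\frac{219}{572}} = \frac{572}{219}$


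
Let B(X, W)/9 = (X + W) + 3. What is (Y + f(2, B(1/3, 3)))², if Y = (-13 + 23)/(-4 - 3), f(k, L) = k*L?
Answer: 620944/49 ≈ 12672.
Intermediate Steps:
B(X, W) = 27 + 9*W + 9*X (B(X, W) = 9*((X + W) + 3) = 9*((W + X) + 3) = 9*(3 + W + X) = 27 + 9*W + 9*X)
f(k, L) = L*k
Y = -10/7 (Y = 10/(-7) = 10*(-⅐) = -10/7 ≈ -1.4286)
(Y + f(2, B(1/3, 3)))² = (-10/7 + (27 + 9*3 + 9/3)*2)² = (-10/7 + (27 + 27 + 9*(⅓))*2)² = (-10/7 + (27 + 27 + 3)*2)² = (-10/7 + 57*2)² = (-10/7 + 114)² = (788/7)² = 620944/49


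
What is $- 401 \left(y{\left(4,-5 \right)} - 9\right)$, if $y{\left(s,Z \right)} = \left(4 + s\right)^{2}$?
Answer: $-22055$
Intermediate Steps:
$- 401 \left(y{\left(4,-5 \right)} - 9\right) = - 401 \left(\left(4 + 4\right)^{2} - 9\right) = - 401 \left(8^{2} - 9\right) = - 401 \left(64 - 9\right) = \left(-401\right) 55 = -22055$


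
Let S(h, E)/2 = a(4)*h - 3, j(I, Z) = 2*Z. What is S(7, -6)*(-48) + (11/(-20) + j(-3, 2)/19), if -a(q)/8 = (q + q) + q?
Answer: 24623871/380 ≈ 64800.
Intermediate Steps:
a(q) = -24*q (a(q) = -8*((q + q) + q) = -8*(2*q + q) = -24*q)
S(h, E) = -6 - 192*h (S(h, E) = 2*((-24*4)*h - 3) = 2*(-96*h - 3) = 2*(-3 - 96*h) = -6 - 192*h)
S(7, -6)*(-48) + (11/(-20) + j(-3, 2)/19) = (-6 - 192*7)*(-48) + (11/(-20) + (2*2)/19) = (-6 - 1344)*(-48) + (11*(-1/20) + 4*(1/19)) = -1350*(-48) + (-11/20 + 4/19) = 64800 - 129/380 = 24623871/380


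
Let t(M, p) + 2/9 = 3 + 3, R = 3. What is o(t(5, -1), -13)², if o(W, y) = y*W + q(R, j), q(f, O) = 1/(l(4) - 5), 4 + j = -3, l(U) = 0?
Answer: 11485321/2025 ≈ 5671.8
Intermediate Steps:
j = -7 (j = -4 - 3 = -7)
q(f, O) = -⅕ (q(f, O) = 1/(0 - 5) = 1/(-5) = -⅕)
t(M, p) = 52/9 (t(M, p) = -2/9 + (3 + 3) = -2/9 + 6 = 52/9)
o(W, y) = -⅕ + W*y (o(W, y) = y*W - ⅕ = W*y - ⅕ = -⅕ + W*y)
o(t(5, -1), -13)² = (-⅕ + (52/9)*(-13))² = (-⅕ - 676/9)² = (-3389/45)² = 11485321/2025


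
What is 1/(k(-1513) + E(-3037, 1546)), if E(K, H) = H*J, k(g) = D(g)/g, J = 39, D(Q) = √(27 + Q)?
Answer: 69011577843/4160984074466585 + 1513*I*√1486/8321968148933170 ≈ 1.6585e-5 + 7.0085e-12*I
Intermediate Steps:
k(g) = √(27 + g)/g
E(K, H) = 39*H (E(K, H) = H*39 = 39*H)
1/(k(-1513) + E(-3037, 1546)) = 1/(√(27 - 1513)/(-1513) + 39*1546) = 1/(-I*√1486/1513 + 60294) = 1/(60294 - I*√1486/1513)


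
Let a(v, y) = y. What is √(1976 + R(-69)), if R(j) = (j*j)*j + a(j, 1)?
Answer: 2*I*√81633 ≈ 571.43*I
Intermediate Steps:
R(j) = 1 + j³ (R(j) = (j*j)*j + 1 = j²*j + 1 = j³ + 1 = 1 + j³)
√(1976 + R(-69)) = √(1976 + (1 + (-69)³)) = √(1976 + (1 - 328509)) = √(1976 - 328508) = √(-326532) = 2*I*√81633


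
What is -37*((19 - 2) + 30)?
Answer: -1739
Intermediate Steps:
-37*((19 - 2) + 30) = -37*(17 + 30) = -37*47 = -1739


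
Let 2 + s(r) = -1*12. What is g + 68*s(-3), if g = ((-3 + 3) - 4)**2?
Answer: -936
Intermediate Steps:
g = 16 (g = (0 - 4)**2 = (-4)**2 = 16)
s(r) = -14 (s(r) = -2 - 1*12 = -2 - 12 = -14)
g + 68*s(-3) = 16 + 68*(-14) = 16 - 952 = -936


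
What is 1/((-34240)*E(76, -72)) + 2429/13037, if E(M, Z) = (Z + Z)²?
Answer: 1724591541523/9256278343680 ≈ 0.18632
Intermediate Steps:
E(M, Z) = 4*Z² (E(M, Z) = (2*Z)² = 4*Z²)
1/((-34240)*E(76, -72)) + 2429/13037 = 1/((-34240)*((4*(-72)²))) + 2429/13037 = -1/(34240*(4*5184)) + 2429*(1/13037) = -1/34240/20736 + 2429/13037 = -1/34240*1/20736 + 2429/13037 = -1/710000640 + 2429/13037 = 1724591541523/9256278343680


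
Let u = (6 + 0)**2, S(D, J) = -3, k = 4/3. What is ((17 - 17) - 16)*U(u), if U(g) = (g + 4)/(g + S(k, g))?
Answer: -640/33 ≈ -19.394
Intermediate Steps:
k = 4/3 (k = 4*(1/3) = 4/3 ≈ 1.3333)
u = 36 (u = 6**2 = 36)
U(g) = (4 + g)/(-3 + g) (U(g) = (g + 4)/(g - 3) = (4 + g)/(-3 + g))
((17 - 17) - 16)*U(u) = ((17 - 17) - 16)*((4 + 36)/(-3 + 36)) = (0 - 16)*(40/33) = -16*40/33 = -640/33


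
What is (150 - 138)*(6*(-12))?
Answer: -864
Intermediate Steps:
(150 - 138)*(6*(-12)) = 12*(-72) = -864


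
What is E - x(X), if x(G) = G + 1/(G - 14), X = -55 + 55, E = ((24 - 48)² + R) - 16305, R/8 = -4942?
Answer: -773709/14 ≈ -55265.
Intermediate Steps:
R = -39536 (R = 8*(-4942) = -39536)
E = -55265 (E = ((24 - 48)² - 39536) - 16305 = ((-24)² - 39536) - 16305 = (576 - 39536) - 16305 = -38960 - 16305 = -55265)
X = 0
x(G) = G + 1/(-14 + G)
E - x(X) = -55265 - (1 + 0² - 14*0)/(-14 + 0) = -55265 - (1 + 0 + 0)/(-14) = -55265 - (-1)/14 = -55265 - 1*(-1/14) = -55265 + 1/14 = -773709/14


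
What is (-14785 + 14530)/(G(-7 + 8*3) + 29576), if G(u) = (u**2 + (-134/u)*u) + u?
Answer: -85/9916 ≈ -0.0085720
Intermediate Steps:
G(u) = -134 + u + u**2 (G(u) = (u**2 - 134) + u = (-134 + u**2) + u = -134 + u + u**2)
(-14785 + 14530)/(G(-7 + 8*3) + 29576) = (-14785 + 14530)/((-134 + (-7 + 8*3) + (-7 + 8*3)**2) + 29576) = -255/((-134 + (-7 + 24) + (-7 + 24)**2) + 29576) = -255/((-134 + 17 + 17**2) + 29576) = -255/((-134 + 17 + 289) + 29576) = -255/(172 + 29576) = -255/29748 = -255*1/29748 = -85/9916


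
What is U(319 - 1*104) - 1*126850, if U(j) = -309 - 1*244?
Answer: -127403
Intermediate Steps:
U(j) = -553 (U(j) = -309 - 244 = -553)
U(319 - 1*104) - 1*126850 = -553 - 1*126850 = -553 - 126850 = -127403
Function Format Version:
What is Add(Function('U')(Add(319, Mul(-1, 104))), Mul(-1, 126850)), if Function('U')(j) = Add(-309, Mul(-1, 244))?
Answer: -127403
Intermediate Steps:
Function('U')(j) = -553 (Function('U')(j) = Add(-309, -244) = -553)
Add(Function('U')(Add(319, Mul(-1, 104))), Mul(-1, 126850)) = Add(-553, Mul(-1, 126850)) = Add(-553, -126850) = -127403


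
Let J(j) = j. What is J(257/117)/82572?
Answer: 257/9660924 ≈ 2.6602e-5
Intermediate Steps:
J(257/117)/82572 = (257/117)/82572 = (257*(1/117))*(1/82572) = (257/117)*(1/82572) = 257/9660924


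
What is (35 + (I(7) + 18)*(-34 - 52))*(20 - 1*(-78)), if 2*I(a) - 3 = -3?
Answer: -148274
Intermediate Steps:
I(a) = 0 (I(a) = 3/2 + (1/2)*(-3) = 3/2 - 3/2 = 0)
(35 + (I(7) + 18)*(-34 - 52))*(20 - 1*(-78)) = (35 + (0 + 18)*(-34 - 52))*(20 - 1*(-78)) = (35 + 18*(-86))*(20 + 78) = (35 - 1548)*98 = -1513*98 = -148274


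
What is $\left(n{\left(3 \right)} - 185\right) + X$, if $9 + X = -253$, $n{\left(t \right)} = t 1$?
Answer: $-444$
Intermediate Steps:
$n{\left(t \right)} = t$
$X = -262$ ($X = -9 - 253 = -262$)
$\left(n{\left(3 \right)} - 185\right) + X = \left(3 - 185\right) - 262 = -182 - 262 = -444$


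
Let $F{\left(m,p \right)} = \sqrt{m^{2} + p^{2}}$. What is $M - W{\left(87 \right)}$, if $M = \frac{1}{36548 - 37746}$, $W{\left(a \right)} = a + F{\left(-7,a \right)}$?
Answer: $- \frac{104227}{1198} - \sqrt{7618} \approx -174.28$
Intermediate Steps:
$W{\left(a \right)} = a + \sqrt{49 + a^{2}}$ ($W{\left(a \right)} = a + \sqrt{\left(-7\right)^{2} + a^{2}} = a + \sqrt{49 + a^{2}}$)
$M = - \frac{1}{1198}$ ($M = \frac{1}{-1198} = - \frac{1}{1198} \approx -0.00083472$)
$M - W{\left(87 \right)} = - \frac{1}{1198} - \left(87 + \sqrt{49 + 87^{2}}\right) = - \frac{1}{1198} - \left(87 + \sqrt{49 + 7569}\right) = - \frac{1}{1198} - \left(87 + \sqrt{7618}\right) = - \frac{104227}{1198} - \sqrt{7618}$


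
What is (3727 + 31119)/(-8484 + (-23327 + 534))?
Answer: -34846/31277 ≈ -1.1141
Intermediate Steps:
(3727 + 31119)/(-8484 + (-23327 + 534)) = 34846/(-8484 - 22793) = 34846/(-31277) = 34846*(-1/31277) = -34846/31277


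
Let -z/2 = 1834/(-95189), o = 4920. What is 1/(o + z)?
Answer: 95189/468333548 ≈ 0.00020325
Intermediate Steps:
z = 3668/95189 (z = -3668/(-95189) = -3668*(-1)/95189 = -2*(-1834/95189) = 3668/95189 ≈ 0.038534)
1/(o + z) = 1/(4920 + 3668/95189) = 1/(468333548/95189) = 95189/468333548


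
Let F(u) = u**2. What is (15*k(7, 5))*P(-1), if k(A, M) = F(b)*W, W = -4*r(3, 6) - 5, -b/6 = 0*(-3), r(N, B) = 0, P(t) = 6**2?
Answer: 0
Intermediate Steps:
P(t) = 36
b = 0 (b = -0*(-3) = -6*0 = 0)
W = -5 (W = -4*0 - 5 = 0 - 5 = -5)
k(A, M) = 0 (k(A, M) = 0**2*(-5) = 0*(-5) = 0)
(15*k(7, 5))*P(-1) = (15*0)*36 = 0*36 = 0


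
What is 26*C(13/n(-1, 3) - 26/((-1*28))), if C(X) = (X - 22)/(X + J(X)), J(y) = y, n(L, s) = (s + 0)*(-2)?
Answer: 244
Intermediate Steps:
n(L, s) = -2*s (n(L, s) = s*(-2) = -2*s)
C(X) = (-22 + X)/(2*X) (C(X) = (X - 22)/(X + X) = (-22 + X)/((2*X)) = (-22 + X)*(1/(2*X)) = (-22 + X)/(2*X))
26*C(13/n(-1, 3) - 26/((-1*28))) = 26*((-22 + (13/((-2*3)) - 26/((-1*28))))/(2*(13/((-2*3)) - 26/((-1*28))))) = 26*((-22 + (13/(-6) - 26/(-28)))/(2*(13/(-6) - 26/(-28)))) = 26*((-22 + (13*(-⅙) - 26*(-1/28)))/(2*(13*(-⅙) - 26*(-1/28)))) = 26*((-22 + (-13/6 + 13/14))/(2*(-13/6 + 13/14))) = 26*((-22 - 26/21)/(2*(-26/21))) = 26*((½)*(-21/26)*(-488/21)) = 26*(122/13) = 244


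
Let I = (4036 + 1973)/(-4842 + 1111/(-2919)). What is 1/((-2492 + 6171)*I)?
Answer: -14134909/64530657009 ≈ -0.00021904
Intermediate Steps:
I = -17540271/14134909 (I = 6009/(-4842 + 1111*(-1/2919)) = 6009/(-4842 - 1111/2919) = 6009/(-14134909/2919) = 6009*(-2919/14134909) = -17540271/14134909 ≈ -1.2409)
1/((-2492 + 6171)*I) = 1/((-2492 + 6171)*(-17540271/14134909)) = -14134909/17540271/3679 = (1/3679)*(-14134909/17540271) = -14134909/64530657009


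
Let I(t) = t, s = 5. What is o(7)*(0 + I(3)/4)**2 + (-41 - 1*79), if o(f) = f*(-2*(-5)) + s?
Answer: -1245/16 ≈ -77.813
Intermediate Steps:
o(f) = 5 + 10*f (o(f) = f*(-2*(-5)) + 5 = f*10 + 5 = 10*f + 5 = 5 + 10*f)
o(7)*(0 + I(3)/4)**2 + (-41 - 1*79) = (5 + 10*7)*(0 + 3/4)**2 + (-41 - 1*79) = (5 + 70)*(0 + 3*(1/4))**2 + (-41 - 79) = 75*(0 + 3/4)**2 - 120 = 75*(3/4)**2 - 120 = 75*(9/16) - 120 = 675/16 - 120 = -1245/16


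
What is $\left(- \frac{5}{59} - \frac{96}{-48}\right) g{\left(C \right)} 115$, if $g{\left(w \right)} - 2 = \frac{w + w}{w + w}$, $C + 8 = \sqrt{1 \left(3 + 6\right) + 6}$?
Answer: $\frac{38985}{59} \approx 660.76$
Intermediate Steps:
$C = -8 + \sqrt{15}$ ($C = -8 + \sqrt{1 \left(3 + 6\right) + 6} = -8 + \sqrt{1 \cdot 9 + 6} = -8 + \sqrt{9 + 6} = -8 + \sqrt{15} \approx -4.127$)
$g{\left(w \right)} = 3$ ($g{\left(w \right)} = 2 + \frac{w + w}{w + w} = 2 + \frac{2 w}{2 w} = 2 + 2 w \frac{1}{2 w} = 2 + 1 = 3$)
$\left(- \frac{5}{59} - \frac{96}{-48}\right) g{\left(C \right)} 115 = \left(- \frac{5}{59} - \frac{96}{-48}\right) 3 \cdot 115 = \left(\left(-5\right) \frac{1}{59} - -2\right) 3 \cdot 115 = \left(- \frac{5}{59} + 2\right) 3 \cdot 115 = \frac{113}{59} \cdot 3 \cdot 115 = \frac{339}{59} \cdot 115 = \frac{38985}{59}$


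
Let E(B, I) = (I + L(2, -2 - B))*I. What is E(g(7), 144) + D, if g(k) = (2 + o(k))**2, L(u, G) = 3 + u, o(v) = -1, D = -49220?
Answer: -27764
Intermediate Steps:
g(k) = 1 (g(k) = (2 - 1)**2 = 1**2 = 1)
E(B, I) = I*(5 + I) (E(B, I) = (I + (3 + 2))*I = (I + 5)*I = (5 + I)*I = I*(5 + I))
E(g(7), 144) + D = 144*(5 + 144) - 49220 = 144*149 - 49220 = 21456 - 49220 = -27764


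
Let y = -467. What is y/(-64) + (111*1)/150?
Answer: 12859/1600 ≈ 8.0369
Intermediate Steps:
y/(-64) + (111*1)/150 = -467/(-64) + (111*1)/150 = -467*(-1/64) + 111*(1/150) = 467/64 + 37/50 = 12859/1600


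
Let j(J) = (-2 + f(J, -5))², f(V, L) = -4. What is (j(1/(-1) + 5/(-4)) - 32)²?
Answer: 16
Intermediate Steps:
j(J) = 36 (j(J) = (-2 - 4)² = (-6)² = 36)
(j(1/(-1) + 5/(-4)) - 32)² = (36 - 32)² = 4² = 16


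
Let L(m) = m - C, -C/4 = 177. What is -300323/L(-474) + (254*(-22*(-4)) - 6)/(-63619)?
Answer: -19111477901/14886846 ≈ -1283.8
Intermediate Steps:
C = -708 (C = -4*177 = -708)
L(m) = 708 + m (L(m) = m - 1*(-708) = m + 708 = 708 + m)
-300323/L(-474) + (254*(-22*(-4)) - 6)/(-63619) = -300323/(708 - 474) + (254*(-22*(-4)) - 6)/(-63619) = -300323/234 + (254*88 - 6)*(-1/63619) = -300323*1/234 + (22352 - 6)*(-1/63619) = -300323/234 + 22346*(-1/63619) = -300323/234 - 22346/63619 = -19111477901/14886846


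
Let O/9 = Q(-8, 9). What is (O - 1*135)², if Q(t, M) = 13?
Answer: 324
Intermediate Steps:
O = 117 (O = 9*13 = 117)
(O - 1*135)² = (117 - 1*135)² = (117 - 135)² = (-18)² = 324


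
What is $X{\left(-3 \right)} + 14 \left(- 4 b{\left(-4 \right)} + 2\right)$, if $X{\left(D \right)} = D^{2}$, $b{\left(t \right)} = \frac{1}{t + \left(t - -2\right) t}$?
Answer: $23$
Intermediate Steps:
$b{\left(t \right)} = \frac{1}{t + t \left(2 + t\right)}$ ($b{\left(t \right)} = \frac{1}{t + \left(t + 2\right) t} = \frac{1}{t + \left(2 + t\right) t} = \frac{1}{t + t \left(2 + t\right)}$)
$X{\left(-3 \right)} + 14 \left(- 4 b{\left(-4 \right)} + 2\right) = \left(-3\right)^{2} + 14 \left(- 4 \frac{1}{\left(-4\right) \left(3 - 4\right)} + 2\right) = 9 + 14 \left(- 4 \left(- \frac{1}{4 \left(-1\right)}\right) + 2\right) = 9 + 14 \left(- 4 \left(\left(- \frac{1}{4}\right) \left(-1\right)\right) + 2\right) = 9 + 14 \left(\left(-4\right) \frac{1}{4} + 2\right) = 9 + 14 \left(-1 + 2\right) = 9 + 14 \cdot 1 = 9 + 14 = 23$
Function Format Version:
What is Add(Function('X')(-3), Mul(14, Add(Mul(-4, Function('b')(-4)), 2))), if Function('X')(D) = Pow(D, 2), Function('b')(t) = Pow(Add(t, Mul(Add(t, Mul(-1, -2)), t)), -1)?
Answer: 23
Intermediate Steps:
Function('b')(t) = Pow(Add(t, Mul(t, Add(2, t))), -1) (Function('b')(t) = Pow(Add(t, Mul(Add(t, 2), t)), -1) = Pow(Add(t, Mul(Add(2, t), t)), -1) = Pow(Add(t, Mul(t, Add(2, t))), -1))
Add(Function('X')(-3), Mul(14, Add(Mul(-4, Function('b')(-4)), 2))) = Add(Pow(-3, 2), Mul(14, Add(Mul(-4, Mul(Pow(-4, -1), Pow(Add(3, -4), -1))), 2))) = Add(9, Mul(14, Add(Mul(-4, Mul(Rational(-1, 4), Pow(-1, -1))), 2))) = Add(9, Mul(14, Add(Mul(-4, Mul(Rational(-1, 4), -1)), 2))) = Add(9, Mul(14, Add(Mul(-4, Rational(1, 4)), 2))) = Add(9, Mul(14, Add(-1, 2))) = Add(9, Mul(14, 1)) = Add(9, 14) = 23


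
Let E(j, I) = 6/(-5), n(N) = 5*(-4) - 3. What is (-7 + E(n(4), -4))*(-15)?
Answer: 123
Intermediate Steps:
n(N) = -23 (n(N) = -20 - 3 = -23)
E(j, I) = -6/5 (E(j, I) = 6*(-1/5) = -6/5)
(-7 + E(n(4), -4))*(-15) = (-7 - 6/5)*(-15) = -41/5*(-15) = 123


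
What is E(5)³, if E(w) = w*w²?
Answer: 1953125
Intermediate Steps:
E(w) = w³
E(5)³ = (5³)³ = 125³ = 1953125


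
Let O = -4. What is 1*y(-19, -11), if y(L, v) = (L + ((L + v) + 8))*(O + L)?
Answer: 943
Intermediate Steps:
y(L, v) = (-4 + L)*(8 + v + 2*L) (y(L, v) = (L + ((L + v) + 8))*(-4 + L) = (L + (8 + L + v))*(-4 + L) = (8 + v + 2*L)*(-4 + L) = (-4 + L)*(8 + v + 2*L))
1*y(-19, -11) = 1*(-32 - 4*(-11) + 2*(-19)**2 - 19*(-11)) = 1*(-32 + 44 + 2*361 + 209) = 1*(-32 + 44 + 722 + 209) = 1*943 = 943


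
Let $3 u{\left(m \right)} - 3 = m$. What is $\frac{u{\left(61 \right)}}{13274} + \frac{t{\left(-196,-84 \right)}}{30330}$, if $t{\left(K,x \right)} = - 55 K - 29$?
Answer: $\frac{71677907}{201300210} \approx 0.35607$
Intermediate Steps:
$u{\left(m \right)} = 1 + \frac{m}{3}$
$t{\left(K,x \right)} = -29 - 55 K$
$\frac{u{\left(61 \right)}}{13274} + \frac{t{\left(-196,-84 \right)}}{30330} = \frac{1 + \frac{1}{3} \cdot 61}{13274} + \frac{-29 - -10780}{30330} = \left(1 + \frac{61}{3}\right) \frac{1}{13274} + \left(-29 + 10780\right) \frac{1}{30330} = \frac{64}{3} \cdot \frac{1}{13274} + 10751 \cdot \frac{1}{30330} = \frac{32}{19911} + \frac{10751}{30330} = \frac{71677907}{201300210}$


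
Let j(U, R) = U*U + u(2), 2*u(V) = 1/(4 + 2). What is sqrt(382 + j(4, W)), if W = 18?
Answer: sqrt(14331)/6 ≈ 19.952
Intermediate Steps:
u(V) = 1/12 (u(V) = 1/(2*(4 + 2)) = (1/2)/6 = (1/2)*(1/6) = 1/12)
j(U, R) = 1/12 + U**2 (j(U, R) = U*U + 1/12 = U**2 + 1/12 = 1/12 + U**2)
sqrt(382 + j(4, W)) = sqrt(382 + (1/12 + 4**2)) = sqrt(382 + (1/12 + 16)) = sqrt(382 + 193/12) = sqrt(4777/12) = sqrt(14331)/6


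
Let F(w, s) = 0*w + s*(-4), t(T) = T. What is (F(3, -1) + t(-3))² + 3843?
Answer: 3844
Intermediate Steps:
F(w, s) = -4*s (F(w, s) = 0 - 4*s = -4*s)
(F(3, -1) + t(-3))² + 3843 = (-4*(-1) - 3)² + 3843 = (4 - 3)² + 3843 = 1² + 3843 = 1 + 3843 = 3844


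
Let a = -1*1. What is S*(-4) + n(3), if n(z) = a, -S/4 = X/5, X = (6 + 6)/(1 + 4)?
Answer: 167/25 ≈ 6.6800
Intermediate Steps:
X = 12/5 ≈ 2.4000
a = -1
S = -48/25 (S = -48/(5*5) = -4*12/25 = -48/25 ≈ -1.9200)
n(z) = -1
S*(-4) + n(3) = -48/25*(-4) - 1 = 192/25 - 1 = 167/25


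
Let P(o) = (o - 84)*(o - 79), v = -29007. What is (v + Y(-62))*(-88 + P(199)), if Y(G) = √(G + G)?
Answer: -397743984 + 27424*I*√31 ≈ -3.9774e+8 + 1.5269e+5*I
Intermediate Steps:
P(o) = (-84 + o)*(-79 + o)
Y(G) = √2*√G (Y(G) = √(2*G) = √2*√G)
(v + Y(-62))*(-88 + P(199)) = (-29007 + √2*√(-62))*(-88 + (6636 + 199² - 163*199)) = (-29007 + √2*(I*√62))*(-88 + (6636 + 39601 - 32437)) = (-29007 + 2*I*√31)*(-88 + 13800) = (-29007 + 2*I*√31)*13712 = -397743984 + 27424*I*√31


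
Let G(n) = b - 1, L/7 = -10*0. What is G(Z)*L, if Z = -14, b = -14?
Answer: 0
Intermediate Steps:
L = 0 (L = 7*(-10*0) = 7*0 = 0)
G(n) = -15 (G(n) = -14 - 1 = -15)
G(Z)*L = -15*0 = 0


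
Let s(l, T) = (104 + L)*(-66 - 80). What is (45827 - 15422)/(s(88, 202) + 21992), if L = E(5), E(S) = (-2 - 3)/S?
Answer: 10135/2318 ≈ 4.3723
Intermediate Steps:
E(S) = -5/S
L = -1 (L = -5/5 = -5*1/5 = -1)
s(l, T) = -15038 (s(l, T) = (104 - 1)*(-66 - 80) = 103*(-146) = -15038)
(45827 - 15422)/(s(88, 202) + 21992) = (45827 - 15422)/(-15038 + 21992) = 30405/6954 = 30405*(1/6954) = 10135/2318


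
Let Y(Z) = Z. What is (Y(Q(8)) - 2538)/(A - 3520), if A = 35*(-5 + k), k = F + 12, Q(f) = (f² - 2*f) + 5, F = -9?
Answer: 497/718 ≈ 0.69220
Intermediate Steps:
Q(f) = 5 + f² - 2*f
k = 3 (k = -9 + 12 = 3)
A = -70 (A = 35*(-5 + 3) = 35*(-2) = -70)
(Y(Q(8)) - 2538)/(A - 3520) = ((5 + 8² - 2*8) - 2538)/(-70 - 3520) = ((5 + 64 - 16) - 2538)/(-3590) = (53 - 2538)*(-1/3590) = -2485*(-1/3590) = 497/718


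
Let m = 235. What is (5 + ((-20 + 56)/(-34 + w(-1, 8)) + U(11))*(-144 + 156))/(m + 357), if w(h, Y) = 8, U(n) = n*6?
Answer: 10145/7696 ≈ 1.3182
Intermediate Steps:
U(n) = 6*n
(5 + ((-20 + 56)/(-34 + w(-1, 8)) + U(11))*(-144 + 156))/(m + 357) = (5 + ((-20 + 56)/(-34 + 8) + 6*11)*(-144 + 156))/(235 + 357) = (5 + (36/(-26) + 66)*12)/592 = (5 + (36*(-1/26) + 66)*12)*(1/592) = (5 + (-18/13 + 66)*12)*(1/592) = (5 + (840/13)*12)*(1/592) = (5 + 10080/13)*(1/592) = (10145/13)*(1/592) = 10145/7696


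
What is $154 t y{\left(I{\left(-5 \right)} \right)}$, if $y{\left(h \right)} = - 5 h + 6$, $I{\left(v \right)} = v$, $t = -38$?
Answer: $-181412$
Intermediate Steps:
$y{\left(h \right)} = 6 - 5 h$
$154 t y{\left(I{\left(-5 \right)} \right)} = 154 \left(-38\right) \left(6 - -25\right) = - 5852 \left(6 + 25\right) = \left(-5852\right) 31 = -181412$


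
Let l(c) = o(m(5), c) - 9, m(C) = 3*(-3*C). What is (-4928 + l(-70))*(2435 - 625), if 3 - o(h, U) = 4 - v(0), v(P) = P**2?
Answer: -8937780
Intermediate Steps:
m(C) = -9*C
o(h, U) = -1 (o(h, U) = 3 - (4 - 1*0**2) = 3 - (4 - 1*0) = 3 - (4 + 0) = 3 - 1*4 = 3 - 4 = -1)
l(c) = -10 (l(c) = -1 - 9 = -10)
(-4928 + l(-70))*(2435 - 625) = (-4928 - 10)*(2435 - 625) = -4938*1810 = -8937780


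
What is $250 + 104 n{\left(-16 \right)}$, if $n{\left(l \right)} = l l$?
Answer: $26874$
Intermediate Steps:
$n{\left(l \right)} = l^{2}$
$250 + 104 n{\left(-16 \right)} = 250 + 104 \left(-16\right)^{2} = 250 + 104 \cdot 256 = 250 + 26624 = 26874$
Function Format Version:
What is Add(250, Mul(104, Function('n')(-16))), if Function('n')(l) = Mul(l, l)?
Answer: 26874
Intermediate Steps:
Function('n')(l) = Pow(l, 2)
Add(250, Mul(104, Function('n')(-16))) = Add(250, Mul(104, Pow(-16, 2))) = Add(250, Mul(104, 256)) = Add(250, 26624) = 26874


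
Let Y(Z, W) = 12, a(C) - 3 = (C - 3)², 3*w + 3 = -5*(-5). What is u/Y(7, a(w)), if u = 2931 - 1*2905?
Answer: 13/6 ≈ 2.1667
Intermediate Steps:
w = 22/3 (w = -1 + (-5*(-5))/3 = -1 + (⅓)*25 = -1 + 25/3 = 22/3 ≈ 7.3333)
a(C) = 3 + (-3 + C)² (a(C) = 3 + (C - 3)² = 3 + (-3 + C)²)
u = 26 (u = 2931 - 2905 = 26)
u/Y(7, a(w)) = 26/12 = 26*(1/12) = 13/6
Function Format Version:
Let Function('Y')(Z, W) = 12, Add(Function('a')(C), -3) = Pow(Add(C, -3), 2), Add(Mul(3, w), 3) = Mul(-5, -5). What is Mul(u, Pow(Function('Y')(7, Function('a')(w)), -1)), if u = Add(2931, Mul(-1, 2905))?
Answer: Rational(13, 6) ≈ 2.1667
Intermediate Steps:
w = Rational(22, 3) (w = Add(-1, Mul(Rational(1, 3), Mul(-5, -5))) = Add(-1, Mul(Rational(1, 3), 25)) = Add(-1, Rational(25, 3)) = Rational(22, 3) ≈ 7.3333)
Function('a')(C) = Add(3, Pow(Add(-3, C), 2)) (Function('a')(C) = Add(3, Pow(Add(C, -3), 2)) = Add(3, Pow(Add(-3, C), 2)))
u = 26 (u = Add(2931, -2905) = 26)
Mul(u, Pow(Function('Y')(7, Function('a')(w)), -1)) = Mul(26, Pow(12, -1)) = Mul(26, Rational(1, 12)) = Rational(13, 6)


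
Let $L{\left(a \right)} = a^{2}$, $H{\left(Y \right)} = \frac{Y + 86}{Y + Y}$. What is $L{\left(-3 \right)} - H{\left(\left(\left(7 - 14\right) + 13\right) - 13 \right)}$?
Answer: $\frac{205}{14} \approx 14.643$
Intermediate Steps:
$H{\left(Y \right)} = \frac{86 + Y}{2 Y}$
$L{\left(-3 \right)} - H{\left(\left(\left(7 - 14\right) + 13\right) - 13 \right)} = \left(-3\right)^{2} - \frac{86 + \left(\left(\left(7 - 14\right) + 13\right) - 13\right)}{2 \left(\left(\left(7 - 14\right) + 13\right) - 13\right)} = 9 - \frac{86 + \left(\left(\left(7 - 14\right) + 13\right) - 13\right)}{2 \left(\left(\left(7 - 14\right) + 13\right) - 13\right)} = 9 - \frac{86 + \left(\left(-7 + 13\right) - 13\right)}{2 \left(\left(-7 + 13\right) - 13\right)} = 9 - \frac{86 + \left(6 - 13\right)}{2 \left(6 - 13\right)} = 9 - \frac{86 - 7}{2 \left(-7\right)} = 9 - \frac{1}{2} \left(- \frac{1}{7}\right) 79 = 9 - - \frac{79}{14} = 9 + \frac{79}{14} = \frac{205}{14}$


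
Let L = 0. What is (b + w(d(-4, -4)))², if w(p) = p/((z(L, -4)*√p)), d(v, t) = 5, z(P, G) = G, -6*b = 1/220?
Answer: 544501/1742400 + √5/2640 ≈ 0.31335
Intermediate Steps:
b = -1/1320 (b = -⅙/220 = -⅙*1/220 = -1/1320 ≈ -0.00075758)
w(p) = -√p/4 (w(p) = p/((-4*√p)) = p*(-1/(4*√p)) = -√p/4)
(b + w(d(-4, -4)))² = (-1/1320 - √5/4)²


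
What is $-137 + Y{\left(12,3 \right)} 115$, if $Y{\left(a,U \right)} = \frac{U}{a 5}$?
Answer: $- \frac{525}{4} \approx -131.25$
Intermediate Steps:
$Y{\left(a,U \right)} = \frac{U}{5 a}$
$-137 + Y{\left(12,3 \right)} 115 = -137 + \frac{1}{5} \cdot 3 \cdot \frac{1}{12} \cdot 115 = -137 + \frac{1}{20} \cdot 115 = -137 + \frac{23}{4} = - \frac{525}{4}$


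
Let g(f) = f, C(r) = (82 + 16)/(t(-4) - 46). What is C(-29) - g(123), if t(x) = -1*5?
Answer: -6371/51 ≈ -124.92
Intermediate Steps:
t(x) = -5
C(r) = -98/51 (C(r) = (82 + 16)/(-5 - 46) = 98/(-51) = 98*(-1/51) = -98/51)
C(-29) - g(123) = -98/51 - 1*123 = -98/51 - 123 = -6371/51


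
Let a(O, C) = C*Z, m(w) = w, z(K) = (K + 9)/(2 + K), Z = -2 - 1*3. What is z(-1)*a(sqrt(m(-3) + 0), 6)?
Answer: -240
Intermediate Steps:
Z = -5 (Z = -2 - 3 = -5)
z(K) = (9 + K)/(2 + K)
a(O, C) = -5*C (a(O, C) = C*(-5) = -5*C)
z(-1)*a(sqrt(m(-3) + 0), 6) = ((9 - 1)/(2 - 1))*(-5*6) = (8/1)*(-30) = (1*8)*(-30) = 8*(-30) = -240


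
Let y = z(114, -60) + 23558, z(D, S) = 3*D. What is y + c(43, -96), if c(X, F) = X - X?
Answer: 23900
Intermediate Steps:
c(X, F) = 0
y = 23900 (y = 3*114 + 23558 = 342 + 23558 = 23900)
y + c(43, -96) = 23900 + 0 = 23900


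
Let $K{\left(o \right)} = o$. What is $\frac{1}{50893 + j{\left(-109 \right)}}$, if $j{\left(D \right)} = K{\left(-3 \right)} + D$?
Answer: $\frac{1}{50781} \approx 1.9692 \cdot 10^{-5}$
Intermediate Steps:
$j{\left(D \right)} = -3 + D$
$\frac{1}{50893 + j{\left(-109 \right)}} = \frac{1}{50893 - 112} = \frac{1}{50781}$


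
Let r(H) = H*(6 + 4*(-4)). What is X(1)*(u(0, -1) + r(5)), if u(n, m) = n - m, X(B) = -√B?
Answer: 49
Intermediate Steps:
r(H) = -10*H (r(H) = H*(6 - 16) = H*(-10) = -10*H)
X(1)*(u(0, -1) + r(5)) = (-√1)*((0 - 1*(-1)) - 10*5) = (-1*1)*((0 + 1) - 50) = -(1 - 50) = -1*(-49) = 49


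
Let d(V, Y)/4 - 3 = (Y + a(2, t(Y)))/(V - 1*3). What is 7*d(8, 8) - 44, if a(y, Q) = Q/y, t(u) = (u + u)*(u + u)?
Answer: 4008/5 ≈ 801.60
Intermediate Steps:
t(u) = 4*u**2 (t(u) = (2*u)*(2*u) = 4*u**2)
d(V, Y) = 12 + 4*(Y + 2*Y**2)/(-3 + V) (d(V, Y) = 12 + 4*((Y + (4*Y**2)/2)/(V - 1*3)) = 12 + 4*((Y + (4*Y**2)*(1/2))/(V - 3)) = 12 + 4*((Y + 2*Y**2)/(-3 + V)) = 12 + 4*(Y + 2*Y**2)/(-3 + V))
7*d(8, 8) - 44 = 7*(4*(-9 + 8 + 2*8**2 + 3*8)/(-3 + 8)) - 44 = 7*(4*(-9 + 8 + 2*64 + 24)/5) - 44 = 7*(4*(1/5)*(-9 + 8 + 128 + 24)) - 44 = 7*(4*(1/5)*151) - 44 = 7*(604/5) - 44 = 4228/5 - 44 = 4008/5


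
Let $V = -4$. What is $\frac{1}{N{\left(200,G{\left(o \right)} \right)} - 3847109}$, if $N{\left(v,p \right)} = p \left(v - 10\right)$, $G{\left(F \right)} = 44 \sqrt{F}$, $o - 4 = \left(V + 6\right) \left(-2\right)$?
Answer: $- \frac{1}{3847109} \approx -2.5994 \cdot 10^{-7}$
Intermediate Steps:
$o = 0$ ($o = 4 + \left(-4 + 6\right) \left(-2\right) = 4 + 2 \left(-2\right) = 4 - 4 = 0$)
$N{\left(v,p \right)} = p \left(-10 + v\right)$
$\frac{1}{N{\left(200,G{\left(o \right)} \right)} - 3847109} = \frac{1}{44 \sqrt{0} \left(-10 + 200\right) - 3847109} = \frac{1}{44 \cdot 0 \cdot 190 - 3847109} = \frac{1}{0 \cdot 190 - 3847109} = \frac{1}{0 - 3847109} = \frac{1}{-3847109} = - \frac{1}{3847109}$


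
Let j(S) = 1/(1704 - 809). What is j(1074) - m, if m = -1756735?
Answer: 1572277826/895 ≈ 1.7567e+6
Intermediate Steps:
j(S) = 1/895
j(1074) - m = 1/895 - 1*(-1756735) = 1/895 + 1756735 = 1572277826/895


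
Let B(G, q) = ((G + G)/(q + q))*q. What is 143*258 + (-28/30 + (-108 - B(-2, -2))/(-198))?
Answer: 18262333/495 ≈ 36894.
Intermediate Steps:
B(G, q) = G (B(G, q) = ((2*G)/((2*q)))*q = ((2*G)*(1/(2*q)))*q = (G/q)*q = G)
143*258 + (-28/30 + (-108 - B(-2, -2))/(-198)) = 143*258 + (-28/30 + (-108 - 1*(-2))/(-198)) = 36894 + (-28*1/30 + (-108 + 2)*(-1/198)) = 36894 + (-14/15 - 106*(-1/198)) = 36894 + (-14/15 + 53/99) = 36894 - 197/495 = 18262333/495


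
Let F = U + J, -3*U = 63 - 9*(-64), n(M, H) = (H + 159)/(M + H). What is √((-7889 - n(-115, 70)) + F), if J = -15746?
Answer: I*√5364655/15 ≈ 154.41*I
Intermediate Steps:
n(M, H) = (159 + H)/(H + M)
U = -213 (U = -(63 - 9*(-64))/3 = -(63 + 576)/3 = -⅓*639 = -213)
F = -15959 (F = -213 - 15746 = -15959)
√((-7889 - n(-115, 70)) + F) = √((-7889 - (159 + 70)/(70 - 115)) - 15959) = √((-7889 - 229/(-45)) - 15959) = √((-7889 - (-1)*229/45) - 15959) = √((-7889 - 1*(-229/45)) - 15959) = √((-7889 + 229/45) - 15959) = √(-354776/45 - 15959) = √(-1072931/45) = I*√5364655/15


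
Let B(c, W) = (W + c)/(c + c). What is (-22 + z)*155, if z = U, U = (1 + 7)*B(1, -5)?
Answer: -5890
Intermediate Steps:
B(c, W) = (W + c)/(2*c) (B(c, W) = (W + c)/((2*c)) = (W + c)*(1/(2*c)) = (W + c)/(2*c))
U = -16 (U = (1 + 7)*((½)*(-5 + 1)/1) = 8*((½)*1*(-4)) = 8*(-2) = -16)
z = -16
(-22 + z)*155 = (-22 - 16)*155 = -38*155 = -5890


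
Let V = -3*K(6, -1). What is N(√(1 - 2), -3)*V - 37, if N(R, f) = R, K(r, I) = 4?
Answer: -37 - 12*I ≈ -37.0 - 12.0*I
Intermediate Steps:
V = -12 (V = -3*4 = -12)
N(√(1 - 2), -3)*V - 37 = √(1 - 2)*(-12) - 37 = √(-1)*(-12) - 37 = I*(-12) - 37 = -12*I - 37 = -37 - 12*I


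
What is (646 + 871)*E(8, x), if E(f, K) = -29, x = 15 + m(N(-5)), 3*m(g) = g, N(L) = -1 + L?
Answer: -43993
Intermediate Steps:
m(g) = g/3
x = 13 (x = 15 + (-1 - 5)/3 = 15 + (⅓)*(-6) = 15 - 2 = 13)
(646 + 871)*E(8, x) = (646 + 871)*(-29) = 1517*(-29) = -43993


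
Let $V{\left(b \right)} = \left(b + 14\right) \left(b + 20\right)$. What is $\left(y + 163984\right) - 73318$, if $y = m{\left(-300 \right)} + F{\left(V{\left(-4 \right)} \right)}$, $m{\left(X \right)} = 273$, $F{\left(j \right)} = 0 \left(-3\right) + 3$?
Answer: $90942$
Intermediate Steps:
$V{\left(b \right)} = \left(14 + b\right) \left(20 + b\right)$
$F{\left(j \right)} = 3$ ($F{\left(j \right)} = 0 + 3 = 3$)
$y = 276$ ($y = 273 + 3 = 276$)
$\left(y + 163984\right) - 73318 = \left(276 + 163984\right) - 73318 = 164260 - 73318 = 90942$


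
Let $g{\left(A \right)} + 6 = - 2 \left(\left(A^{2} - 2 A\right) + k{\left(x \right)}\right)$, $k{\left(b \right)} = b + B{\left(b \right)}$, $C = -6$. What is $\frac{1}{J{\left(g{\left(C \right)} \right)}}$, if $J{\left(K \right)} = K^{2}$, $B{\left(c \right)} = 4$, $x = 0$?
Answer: $\frac{1}{12100} \approx 8.2645 \cdot 10^{-5}$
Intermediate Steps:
$k{\left(b \right)} = 4 + b$ ($k{\left(b \right)} = b + 4 = 4 + b$)
$g{\left(A \right)} = -14 - 2 A^{2} + 4 A$ ($g{\left(A \right)} = -6 - 2 \left(\left(A^{2} - 2 A\right) + \left(4 + 0\right)\right) = -6 - 2 \left(\left(A^{2} - 2 A\right) + 4\right) = -6 - 2 \left(4 + A^{2} - 2 A\right) = -6 - \left(8 - 4 A + 2 A^{2}\right) = -14 - 2 A^{2} + 4 A$)
$\frac{1}{J{\left(g{\left(C \right)} \right)}} = \frac{1}{\left(-14 - 2 \left(-6\right)^{2} + 4 \left(-6\right)\right)^{2}} = \frac{1}{\left(-14 - 72 - 24\right)^{2}} = \frac{1}{\left(-110\right)^{2}} = \frac{1}{12100}$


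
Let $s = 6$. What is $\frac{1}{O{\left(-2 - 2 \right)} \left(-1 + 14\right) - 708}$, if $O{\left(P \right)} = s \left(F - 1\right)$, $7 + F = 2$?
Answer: $- \frac{1}{1176} \approx -0.00085034$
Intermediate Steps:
$F = -5$ ($F = -7 + 2 = -5$)
$O{\left(P \right)} = -36$ ($O{\left(P \right)} = 6 \left(-5 - 1\right) = 6 \left(-6\right) = -36$)
$\frac{1}{O{\left(-2 - 2 \right)} \left(-1 + 14\right) - 708} = \frac{1}{- 36 \left(-1 + 14\right) - 708} = \frac{1}{\left(-36\right) 13 - 708} = \frac{1}{-468 - 708} = \frac{1}{-1176} = - \frac{1}{1176}$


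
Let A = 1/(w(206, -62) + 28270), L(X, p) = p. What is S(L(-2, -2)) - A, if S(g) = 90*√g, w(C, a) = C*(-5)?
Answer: -1/27240 + 90*I*√2 ≈ -3.6711e-5 + 127.28*I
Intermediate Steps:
w(C, a) = -5*C
A = 1/27240 (A = 1/(-5*206 + 28270) = 1/(-1030 + 28270) = 1/27240 ≈ 3.6711e-5)
S(L(-2, -2)) - A = 90*√(-2) - 1*1/27240 = 90*(I*√2) - 1/27240 = 90*I*√2 - 1/27240 = -1/27240 + 90*I*√2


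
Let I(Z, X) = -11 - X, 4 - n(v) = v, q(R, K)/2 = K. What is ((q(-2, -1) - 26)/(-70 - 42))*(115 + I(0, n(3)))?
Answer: 103/4 ≈ 25.750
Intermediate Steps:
q(R, K) = 2*K
n(v) = 4 - v
((q(-2, -1) - 26)/(-70 - 42))*(115 + I(0, n(3))) = ((2*(-1) - 26)/(-70 - 42))*(115 + (-11 - (4 - 1*3))) = ((-2 - 26)/(-112))*(115 + (-11 - (4 - 3))) = (-28*(-1/112))*(115 + (-11 - 1*1)) = (115 + (-11 - 1))/4 = (115 - 12)/4 = (¼)*103 = 103/4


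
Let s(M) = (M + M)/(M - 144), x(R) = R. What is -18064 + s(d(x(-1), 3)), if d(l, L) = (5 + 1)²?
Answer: -54194/3 ≈ -18065.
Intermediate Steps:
d(l, L) = 36 (d(l, L) = 6² = 36)
s(M) = 2*M/(-144 + M) (s(M) = (2*M)/(-144 + M) = 2*M/(-144 + M))
-18064 + s(d(x(-1), 3)) = -18064 + 2*36/(-144 + 36) = -18064 + 2*36/(-108) = -18064 + 2*36*(-1/108) = -18064 - ⅔ = -54194/3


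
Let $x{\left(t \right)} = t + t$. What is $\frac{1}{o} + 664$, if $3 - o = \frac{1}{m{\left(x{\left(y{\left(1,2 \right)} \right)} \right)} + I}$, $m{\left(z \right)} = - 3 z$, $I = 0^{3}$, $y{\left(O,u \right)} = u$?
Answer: $\frac{24580}{37} \approx 664.32$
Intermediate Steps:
$I = 0$
$x{\left(t \right)} = 2 t$
$o = \frac{37}{12}$ ($o = 3 - \frac{1}{- 3 \cdot 2 \cdot 2 + 0} = 3 - \frac{1}{\left(-3\right) 4 + 0} = 3 - \frac{1}{-12 + 0} = 3 - \frac{1}{-12} = 3 - - \frac{1}{12} = 3 + \frac{1}{12} = \frac{37}{12} \approx 3.0833$)
$\frac{1}{o} + 664 = \frac{1}{\frac{37}{12}} + 664 = \frac{12}{37} + 664 = \frac{24580}{37}$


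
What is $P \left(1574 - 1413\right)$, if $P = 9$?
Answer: $1449$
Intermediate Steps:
$P \left(1574 - 1413\right) = 9 \left(1574 - 1413\right) = 9 \cdot 161 = 1449$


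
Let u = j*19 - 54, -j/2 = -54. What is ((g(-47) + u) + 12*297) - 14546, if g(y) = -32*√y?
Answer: -8984 - 32*I*√47 ≈ -8984.0 - 219.38*I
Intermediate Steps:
j = 108 (j = -2*(-54) = 108)
u = 1998 (u = 108*19 - 54 = 2052 - 54 = 1998)
((g(-47) + u) + 12*297) - 14546 = ((-32*I*√47 + 1998) + 12*297) - 14546 = ((-32*I*√47 + 1998) + 3564) - 14546 = ((1998 - 32*I*√47) + 3564) - 14546 = (5562 - 32*I*√47) - 14546 = -8984 - 32*I*√47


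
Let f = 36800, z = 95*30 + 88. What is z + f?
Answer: 39738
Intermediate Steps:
z = 2938 (z = 2850 + 88 = 2938)
z + f = 2938 + 36800 = 39738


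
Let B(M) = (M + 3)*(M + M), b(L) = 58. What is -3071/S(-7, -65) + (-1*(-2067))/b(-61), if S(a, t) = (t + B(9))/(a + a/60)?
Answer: 47391703/262740 ≈ 180.38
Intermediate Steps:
B(M) = 2*M*(3 + M) (B(M) = (3 + M)*(2*M) = 2*M*(3 + M))
S(a, t) = 60*(216 + t)/(61*a) (S(a, t) = (t + 2*9*(3 + 9))/(a + a/60) = (t + 2*9*12)/(a + a*(1/60)) = (t + 216)/(a + a/60) = (216 + t)/((61*a/60)) = (216 + t)*(60/(61*a)) = 60*(216 + t)/(61*a))
-3071/S(-7, -65) + (-1*(-2067))/b(-61) = -3071*(-427/(60*(216 - 65))) - 1*(-2067)/58 = -3071/((60/61)*(-⅐)*151) + 2067*(1/58) = -3071/(-9060/427) + 2067/58 = -3071*(-427/9060) + 2067/58 = 1311317/9060 + 2067/58 = 47391703/262740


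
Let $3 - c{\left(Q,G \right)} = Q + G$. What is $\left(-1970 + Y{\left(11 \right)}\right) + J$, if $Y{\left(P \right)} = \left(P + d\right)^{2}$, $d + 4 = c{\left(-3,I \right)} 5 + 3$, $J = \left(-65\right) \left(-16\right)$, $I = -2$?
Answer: $1570$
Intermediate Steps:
$c{\left(Q,G \right)} = 3 - G - Q$ ($c{\left(Q,G \right)} = 3 - \left(Q + G\right) = 3 - \left(G + Q\right) = 3 - G - Q$)
$J = 1040$
$d = 39$ ($d = -4 + \left(\left(3 - -2 - -3\right) 5 + 3\right) = -4 + \left(\left(3 + 2 + 3\right) 5 + 3\right) = -4 + \left(8 \cdot 5 + 3\right) = -4 + \left(40 + 3\right) = -4 + 43 = 39$)
$Y{\left(P \right)} = \left(39 + P\right)^{2}$ ($Y{\left(P \right)} = \left(P + 39\right)^{2} = \left(39 + P\right)^{2}$)
$\left(-1970 + Y{\left(11 \right)}\right) + J = \left(-1970 + \left(39 + 11\right)^{2}\right) + 1040 = \left(-1970 + 50^{2}\right) + 1040 = \left(-1970 + 2500\right) + 1040 = 530 + 1040 = 1570$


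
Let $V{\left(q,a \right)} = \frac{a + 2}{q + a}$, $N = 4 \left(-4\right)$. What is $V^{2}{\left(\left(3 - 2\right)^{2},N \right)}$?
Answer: $\frac{196}{225} \approx 0.87111$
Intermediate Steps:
$N = -16$
$V{\left(q,a \right)} = \frac{2 + a}{a + q}$
$V^{2}{\left(\left(3 - 2\right)^{2},N \right)} = \left(\frac{2 - 16}{-16 + \left(3 - 2\right)^{2}}\right)^{2} = \left(\frac{1}{-16 + 1^{2}} \left(-14\right)\right)^{2} = \left(\frac{1}{-16 + 1} \left(-14\right)\right)^{2} = \left(\frac{1}{-15} \left(-14\right)\right)^{2} = \left(\left(- \frac{1}{15}\right) \left(-14\right)\right)^{2} = \left(\frac{14}{15}\right)^{2} = \frac{196}{225}$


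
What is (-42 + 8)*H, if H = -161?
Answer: 5474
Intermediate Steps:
(-42 + 8)*H = (-42 + 8)*(-161) = -34*(-161) = 5474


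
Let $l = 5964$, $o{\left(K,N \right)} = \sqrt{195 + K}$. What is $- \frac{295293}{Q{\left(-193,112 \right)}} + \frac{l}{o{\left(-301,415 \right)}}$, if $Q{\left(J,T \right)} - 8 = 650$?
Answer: $- \frac{295293}{658} - \frac{2982 i \sqrt{106}}{53} \approx -448.77 - 579.27 i$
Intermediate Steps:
$Q{\left(J,T \right)} = 658$ ($Q{\left(J,T \right)} = 8 + 650 = 658$)
$- \frac{295293}{Q{\left(-193,112 \right)}} + \frac{l}{o{\left(-301,415 \right)}} = - \frac{295293}{658} + \frac{5964}{\sqrt{195 - 301}} = \left(-295293\right) \frac{1}{658} + \frac{5964}{\sqrt{-106}} = - \frac{295293}{658} + \frac{5964}{i \sqrt{106}} = - \frac{295293}{658} + 5964 \left(- \frac{i \sqrt{106}}{106}\right) = - \frac{295293}{658} - \frac{2982 i \sqrt{106}}{53}$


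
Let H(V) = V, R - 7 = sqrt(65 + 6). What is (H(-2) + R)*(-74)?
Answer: -370 - 74*sqrt(71) ≈ -993.54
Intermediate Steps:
R = 7 + sqrt(71) (R = 7 + sqrt(65 + 6) = 7 + sqrt(71) ≈ 15.426)
(H(-2) + R)*(-74) = (-2 + (7 + sqrt(71)))*(-74) = (5 + sqrt(71))*(-74) = -370 - 74*sqrt(71)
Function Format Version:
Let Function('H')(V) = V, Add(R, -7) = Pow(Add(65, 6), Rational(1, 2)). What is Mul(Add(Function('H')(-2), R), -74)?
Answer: Add(-370, Mul(-74, Pow(71, Rational(1, 2)))) ≈ -993.54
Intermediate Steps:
R = Add(7, Pow(71, Rational(1, 2))) (R = Add(7, Pow(Add(65, 6), Rational(1, 2))) = Add(7, Pow(71, Rational(1, 2))) ≈ 15.426)
Mul(Add(Function('H')(-2), R), -74) = Mul(Add(-2, Add(7, Pow(71, Rational(1, 2)))), -74) = Mul(Add(5, Pow(71, Rational(1, 2))), -74) = Add(-370, Mul(-74, Pow(71, Rational(1, 2))))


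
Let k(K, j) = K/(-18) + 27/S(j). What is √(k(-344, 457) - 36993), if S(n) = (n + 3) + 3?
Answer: 8*I*√1114599809/1389 ≈ 192.29*I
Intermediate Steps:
S(n) = 6 + n (S(n) = (3 + n) + 3 = 6 + n)
k(K, j) = 27/(6 + j) - K/18 (k(K, j) = K/(-18) + 27/(6 + j) = K*(-1/18) + 27/(6 + j) = -K/18 + 27/(6 + j) = 27/(6 + j) - K/18)
√(k(-344, 457) - 36993) = √((486 - 1*(-344)*(6 + 457))/(18*(6 + 457)) - 36993) = √((1/18)*(486 - 1*(-344)*463)/463 - 36993) = √((1/18)*(1/463)*(486 + 159272) - 36993) = √((1/18)*(1/463)*159758 - 36993) = √(79879/4167 - 36993) = √(-154069952/4167) = 8*I*√1114599809/1389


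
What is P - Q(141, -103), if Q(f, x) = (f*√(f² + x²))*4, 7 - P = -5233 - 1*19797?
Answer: 25037 - 564*√30490 ≈ -73445.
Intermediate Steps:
P = 25037 (P = 7 - (-5233 - 1*19797) = 7 - (-5233 - 19797) = 7 - 1*(-25030) = 7 + 25030 = 25037)
Q(f, x) = 4*f*√(f² + x²)
P - Q(141, -103) = 25037 - 4*141*√(141² + (-103)²) = 25037 - 4*141*√(19881 + 10609) = 25037 - 4*141*√30490 = 25037 - 564*√30490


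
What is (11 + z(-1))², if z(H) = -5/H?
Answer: 256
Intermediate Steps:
(11 + z(-1))² = (11 - 5/(-1))² = (11 - 5*(-1))² = (11 + 5)² = 16² = 256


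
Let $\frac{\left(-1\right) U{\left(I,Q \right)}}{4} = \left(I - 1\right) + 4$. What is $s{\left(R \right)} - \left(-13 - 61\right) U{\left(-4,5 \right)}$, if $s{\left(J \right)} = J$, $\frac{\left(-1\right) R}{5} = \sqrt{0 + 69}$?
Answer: $296 - 5 \sqrt{69} \approx 254.47$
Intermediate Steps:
$R = - 5 \sqrt{69}$ ($R = - 5 \sqrt{0 + 69} = - 5 \sqrt{69} \approx -41.533$)
$U{\left(I,Q \right)} = -12 - 4 I$ ($U{\left(I,Q \right)} = - 4 \left(\left(I - 1\right) + 4\right) = - 4 \left(\left(-1 + I\right) + 4\right) = - 4 \left(3 + I\right) = -12 - 4 I$)
$s{\left(R \right)} - \left(-13 - 61\right) U{\left(-4,5 \right)} = - 5 \sqrt{69} - \left(-13 - 61\right) \left(-12 - -16\right) = - 5 \sqrt{69} - - 74 \left(-12 + 16\right) = - 5 \sqrt{69} - \left(-74\right) 4 = - 5 \sqrt{69} - -296 = - 5 \sqrt{69} + 296 = 296 - 5 \sqrt{69}$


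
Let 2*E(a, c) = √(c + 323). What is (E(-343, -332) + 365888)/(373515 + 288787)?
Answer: 182944/331151 + 3*I/1324604 ≈ 0.55245 + 2.2648e-6*I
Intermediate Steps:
E(a, c) = √(323 + c)/2 (E(a, c) = √(c + 323)/2 = √(323 + c)/2)
(E(-343, -332) + 365888)/(373515 + 288787) = (√(323 - 332)/2 + 365888)/(373515 + 288787) = (√(-9)/2 + 365888)/662302 = ((3*I)/2 + 365888)*(1/662302) = (3*I/2 + 365888)*(1/662302) = (365888 + 3*I/2)*(1/662302) = 182944/331151 + 3*I/1324604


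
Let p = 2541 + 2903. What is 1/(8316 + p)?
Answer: 1/13760 ≈ 7.2674e-5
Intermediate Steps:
p = 5444
1/(8316 + p) = 1/(8316 + 5444) = 1/13760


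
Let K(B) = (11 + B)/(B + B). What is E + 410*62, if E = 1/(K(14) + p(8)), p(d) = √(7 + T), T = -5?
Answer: 23970360/943 + 784*√2/943 ≈ 25420.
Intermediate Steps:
p(d) = √2 (p(d) = √(7 - 5) = √2)
K(B) = (11 + B)/(2*B) (K(B) = (11 + B)/((2*B)) = (11 + B)*(1/(2*B)) = (11 + B)/(2*B))
E = 1/(25/28 + √2) (E = 1/((½)*(11 + 14)/14 + √2) = 1/((½)*(1/14)*25 + √2) = 1/(25/28 + √2) ≈ 0.43345)
E + 410*62 = (-700/943 + 784*√2/943) + 410*62 = (-700/943 + 784*√2/943) + 25420 = 23970360/943 + 784*√2/943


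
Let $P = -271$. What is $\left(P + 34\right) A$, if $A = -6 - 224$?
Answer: $54510$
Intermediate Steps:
$A = -230$ ($A = -6 - 224 = -230$)
$\left(P + 34\right) A = \left(-271 + 34\right) \left(-230\right) = \left(-237\right) \left(-230\right) = 54510$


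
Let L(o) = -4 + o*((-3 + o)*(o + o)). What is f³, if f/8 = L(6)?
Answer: 4878401536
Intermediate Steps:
L(o) = -4 + 2*o²*(-3 + o) (L(o) = -4 + o*((-3 + o)*(2*o)) = -4 + o*(2*o*(-3 + o)) = -4 + 2*o²*(-3 + o))
f = 1696 (f = 8*(-4 - 6*6² + 2*6³) = 8*(-4 - 6*36 + 2*216) = 8*(-4 - 216 + 432) = 8*212 = 1696)
f³ = 1696³ = 4878401536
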